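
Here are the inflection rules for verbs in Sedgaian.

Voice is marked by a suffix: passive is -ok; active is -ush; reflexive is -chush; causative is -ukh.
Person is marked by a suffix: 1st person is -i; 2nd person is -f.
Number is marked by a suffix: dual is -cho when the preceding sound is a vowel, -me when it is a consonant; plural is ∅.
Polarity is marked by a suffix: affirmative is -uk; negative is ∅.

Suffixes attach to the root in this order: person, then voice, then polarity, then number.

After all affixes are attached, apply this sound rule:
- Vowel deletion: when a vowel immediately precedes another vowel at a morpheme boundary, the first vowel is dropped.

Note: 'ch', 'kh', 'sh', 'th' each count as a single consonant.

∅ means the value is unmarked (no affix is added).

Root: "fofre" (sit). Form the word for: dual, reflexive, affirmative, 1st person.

Attach person 1st person -i → fofrei.
Attach voice reflexive -chush → fofreichush.
Attach polarity affirmative -uk → fofreichushuk.
Attach number dual -me (after consonant 'k') → fofreichushukme.
Apply vowel deletion: fofreichushukme → fofrichushukme.

fofrichushukme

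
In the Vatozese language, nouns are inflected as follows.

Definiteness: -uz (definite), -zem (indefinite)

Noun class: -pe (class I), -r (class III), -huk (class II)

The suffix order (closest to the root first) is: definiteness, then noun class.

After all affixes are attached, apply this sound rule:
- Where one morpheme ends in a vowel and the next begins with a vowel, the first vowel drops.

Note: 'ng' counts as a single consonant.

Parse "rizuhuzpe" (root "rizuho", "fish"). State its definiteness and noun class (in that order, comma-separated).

Segment: rizuho-uz-pe.
definiteness: -uz → definite.
noun class: -pe → class I.

definite, class I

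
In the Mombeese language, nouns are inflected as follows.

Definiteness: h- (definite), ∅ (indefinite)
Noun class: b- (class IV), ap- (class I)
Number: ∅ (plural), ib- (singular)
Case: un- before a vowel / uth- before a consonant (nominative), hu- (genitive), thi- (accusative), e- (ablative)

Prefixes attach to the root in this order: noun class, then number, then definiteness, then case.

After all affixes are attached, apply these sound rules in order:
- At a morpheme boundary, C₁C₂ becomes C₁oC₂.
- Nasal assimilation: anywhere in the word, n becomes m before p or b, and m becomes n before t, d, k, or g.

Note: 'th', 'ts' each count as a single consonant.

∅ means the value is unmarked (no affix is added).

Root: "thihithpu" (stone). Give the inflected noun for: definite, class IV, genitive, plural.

huhobothihithpu

Attach noun class class IV b- → bthihithpu.
number = plural: zero marking, form stays bthihithpu.
Attach definiteness definite h- → hbthihithpu.
Attach case genitive hu- → huhbthihithpu.
Apply epenthesis: huhbthihithpu → huhobothihithpu.
Nasal assimilation: no change.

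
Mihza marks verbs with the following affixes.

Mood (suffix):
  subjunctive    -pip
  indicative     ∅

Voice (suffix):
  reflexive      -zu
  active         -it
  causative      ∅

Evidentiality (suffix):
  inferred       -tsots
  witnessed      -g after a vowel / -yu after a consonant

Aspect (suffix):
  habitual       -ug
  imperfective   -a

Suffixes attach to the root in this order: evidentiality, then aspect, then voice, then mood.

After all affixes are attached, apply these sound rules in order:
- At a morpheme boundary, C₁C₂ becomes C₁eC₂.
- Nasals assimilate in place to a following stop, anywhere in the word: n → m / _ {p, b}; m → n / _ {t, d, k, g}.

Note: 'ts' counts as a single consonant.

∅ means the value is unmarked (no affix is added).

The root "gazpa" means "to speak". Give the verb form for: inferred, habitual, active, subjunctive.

Attach evidentiality inferred -tsots → gazpatsots.
Attach aspect habitual -ug → gazpatsotsug.
Attach voice active -it → gazpatsotsugit.
Attach mood subjunctive -pip → gazpatsotsugitpip.
Apply epenthesis: gazpatsotsugitpip → gazpatsotsugitepip.
Nasal assimilation: no change.

gazpatsotsugitepip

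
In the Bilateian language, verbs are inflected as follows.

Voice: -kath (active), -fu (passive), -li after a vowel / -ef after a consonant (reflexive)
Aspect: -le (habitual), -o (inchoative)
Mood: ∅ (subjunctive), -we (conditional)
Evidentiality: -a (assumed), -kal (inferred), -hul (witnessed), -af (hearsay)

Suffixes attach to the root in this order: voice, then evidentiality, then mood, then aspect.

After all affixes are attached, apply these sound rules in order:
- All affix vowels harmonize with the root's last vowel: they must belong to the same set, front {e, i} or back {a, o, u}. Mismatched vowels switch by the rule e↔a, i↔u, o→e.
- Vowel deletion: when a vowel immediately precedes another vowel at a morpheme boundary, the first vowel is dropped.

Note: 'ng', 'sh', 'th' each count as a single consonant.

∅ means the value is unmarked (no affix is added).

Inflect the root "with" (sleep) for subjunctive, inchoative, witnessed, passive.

withfihile

Attach voice passive -fu → withfu.
Attach evidentiality witnessed -hul → withfuhul.
mood = subjunctive: zero marking, form stays withfuhul.
Attach aspect inchoative -o → withfuhulo.
Apply vowel harmony: withfuhulo → withfihile.
Vowel deletion: no change.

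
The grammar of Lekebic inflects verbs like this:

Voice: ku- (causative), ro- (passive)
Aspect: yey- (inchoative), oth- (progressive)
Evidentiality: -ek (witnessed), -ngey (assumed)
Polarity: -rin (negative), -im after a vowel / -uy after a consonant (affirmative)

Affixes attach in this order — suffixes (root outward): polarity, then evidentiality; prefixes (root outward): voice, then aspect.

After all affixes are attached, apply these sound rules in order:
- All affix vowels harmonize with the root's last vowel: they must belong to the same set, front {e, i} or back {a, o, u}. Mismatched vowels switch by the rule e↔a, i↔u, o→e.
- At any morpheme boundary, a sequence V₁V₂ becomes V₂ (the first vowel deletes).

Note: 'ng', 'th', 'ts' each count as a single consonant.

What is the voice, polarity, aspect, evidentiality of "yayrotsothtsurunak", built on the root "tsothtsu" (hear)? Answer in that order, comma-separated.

passive, negative, inchoative, witnessed

Segment: yey-ro-tsothtsu-rin-ek.
voice: ro- → passive.
polarity: -rin → negative.
aspect: yey- → inchoative.
evidentiality: -ek → witnessed.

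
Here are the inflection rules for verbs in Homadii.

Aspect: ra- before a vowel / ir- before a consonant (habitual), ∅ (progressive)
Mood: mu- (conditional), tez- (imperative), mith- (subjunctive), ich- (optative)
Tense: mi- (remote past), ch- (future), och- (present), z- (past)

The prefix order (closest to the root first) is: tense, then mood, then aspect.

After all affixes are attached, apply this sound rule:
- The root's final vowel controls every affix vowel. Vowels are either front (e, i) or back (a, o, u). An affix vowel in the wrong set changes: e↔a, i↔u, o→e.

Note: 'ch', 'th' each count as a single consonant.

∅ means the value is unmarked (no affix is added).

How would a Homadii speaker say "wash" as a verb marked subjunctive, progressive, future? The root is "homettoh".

Attach tense future ch- → chhomettoh.
Attach mood subjunctive mith- → mithchhomettoh.
aspect = progressive: zero marking, form stays mithchhomettoh.
Apply vowel harmony: mithchhomettoh → muthchhomettoh.

muthchhomettoh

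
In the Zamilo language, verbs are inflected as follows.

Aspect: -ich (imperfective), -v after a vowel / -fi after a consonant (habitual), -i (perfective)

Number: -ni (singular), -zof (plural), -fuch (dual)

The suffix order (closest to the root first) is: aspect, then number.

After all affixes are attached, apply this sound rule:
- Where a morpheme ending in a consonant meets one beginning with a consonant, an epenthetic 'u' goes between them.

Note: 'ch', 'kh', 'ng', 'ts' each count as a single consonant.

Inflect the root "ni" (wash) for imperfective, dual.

niichufuch

Attach aspect imperfective -ich → niich.
Attach number dual -fuch → niichfuch.
Apply epenthesis: niichfuch → niichufuch.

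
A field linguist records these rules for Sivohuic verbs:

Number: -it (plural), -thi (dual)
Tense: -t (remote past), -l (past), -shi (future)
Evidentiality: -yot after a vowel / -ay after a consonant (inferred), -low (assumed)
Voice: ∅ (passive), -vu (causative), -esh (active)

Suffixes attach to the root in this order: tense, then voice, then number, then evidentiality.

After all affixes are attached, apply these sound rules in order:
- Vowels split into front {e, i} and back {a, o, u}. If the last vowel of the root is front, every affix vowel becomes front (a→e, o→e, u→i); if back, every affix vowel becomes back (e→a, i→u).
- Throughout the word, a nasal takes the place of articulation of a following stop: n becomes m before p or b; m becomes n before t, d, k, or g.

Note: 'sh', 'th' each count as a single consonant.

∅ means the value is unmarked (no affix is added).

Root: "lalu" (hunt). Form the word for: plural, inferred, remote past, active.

lalutashutay

Attach tense remote past -t → lalut.
Attach voice active -esh → lalutesh.
Attach number plural -it → laluteshit.
Attach evidentiality inferred -ay (after consonant 't') → laluteshitay.
Apply vowel harmony: laluteshitay → lalutashutay.
Nasal assimilation: no change.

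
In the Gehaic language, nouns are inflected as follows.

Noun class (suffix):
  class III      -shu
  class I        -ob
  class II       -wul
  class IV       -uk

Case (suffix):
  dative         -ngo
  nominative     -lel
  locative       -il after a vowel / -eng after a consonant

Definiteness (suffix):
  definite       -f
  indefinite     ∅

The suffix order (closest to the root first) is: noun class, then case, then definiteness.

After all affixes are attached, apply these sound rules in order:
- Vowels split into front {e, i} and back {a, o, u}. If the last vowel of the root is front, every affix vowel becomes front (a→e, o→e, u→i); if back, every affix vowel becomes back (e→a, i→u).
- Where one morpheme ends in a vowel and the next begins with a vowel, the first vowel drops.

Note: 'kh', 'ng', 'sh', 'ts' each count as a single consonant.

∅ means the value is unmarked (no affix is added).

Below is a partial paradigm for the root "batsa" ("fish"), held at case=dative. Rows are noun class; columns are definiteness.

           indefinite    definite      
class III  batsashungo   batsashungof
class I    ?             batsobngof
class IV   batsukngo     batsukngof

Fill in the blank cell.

Attach noun class class I -ob → batsaob.
Attach case dative -ngo → batsaobngo.
definiteness = indefinite: zero marking, form stays batsaobngo.
Vowel harmony: no change.
Apply vowel deletion: batsaobngo → batsobngo.

batsobngo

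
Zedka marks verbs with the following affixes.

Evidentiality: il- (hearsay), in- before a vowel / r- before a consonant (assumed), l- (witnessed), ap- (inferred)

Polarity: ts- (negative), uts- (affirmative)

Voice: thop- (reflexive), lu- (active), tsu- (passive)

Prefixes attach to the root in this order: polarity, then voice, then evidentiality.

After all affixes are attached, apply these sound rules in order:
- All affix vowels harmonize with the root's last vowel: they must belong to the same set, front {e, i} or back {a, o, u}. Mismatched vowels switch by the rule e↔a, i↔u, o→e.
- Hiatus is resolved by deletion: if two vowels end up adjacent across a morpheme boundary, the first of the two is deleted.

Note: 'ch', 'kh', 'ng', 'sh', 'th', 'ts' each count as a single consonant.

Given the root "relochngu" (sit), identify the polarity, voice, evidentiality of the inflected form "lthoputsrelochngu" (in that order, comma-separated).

affirmative, reflexive, witnessed

Segment: l-thop-uts-relochngu.
polarity: uts- → affirmative.
voice: thop- → reflexive.
evidentiality: l- → witnessed.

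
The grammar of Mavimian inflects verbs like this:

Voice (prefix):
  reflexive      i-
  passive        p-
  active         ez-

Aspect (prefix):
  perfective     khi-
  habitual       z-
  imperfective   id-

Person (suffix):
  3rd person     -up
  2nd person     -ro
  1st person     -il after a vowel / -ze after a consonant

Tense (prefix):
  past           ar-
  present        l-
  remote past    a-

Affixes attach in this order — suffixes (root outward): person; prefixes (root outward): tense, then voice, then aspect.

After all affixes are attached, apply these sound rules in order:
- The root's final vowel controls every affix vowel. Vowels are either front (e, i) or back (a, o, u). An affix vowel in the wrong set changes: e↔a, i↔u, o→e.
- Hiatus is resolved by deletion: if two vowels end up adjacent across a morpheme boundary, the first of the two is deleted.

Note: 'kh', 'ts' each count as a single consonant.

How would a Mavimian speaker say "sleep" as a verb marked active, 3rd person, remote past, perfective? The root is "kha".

khazakhup

Attach tense remote past a- → akha.
Attach voice active ez- → ezakha.
Attach person 3rd person -up → ezakhaup.
Attach aspect perfective khi- → khiezakhaup.
Apply vowel harmony: khiezakhaup → khuazakhaup.
Apply vowel deletion: khuazakhaup → khazakhup.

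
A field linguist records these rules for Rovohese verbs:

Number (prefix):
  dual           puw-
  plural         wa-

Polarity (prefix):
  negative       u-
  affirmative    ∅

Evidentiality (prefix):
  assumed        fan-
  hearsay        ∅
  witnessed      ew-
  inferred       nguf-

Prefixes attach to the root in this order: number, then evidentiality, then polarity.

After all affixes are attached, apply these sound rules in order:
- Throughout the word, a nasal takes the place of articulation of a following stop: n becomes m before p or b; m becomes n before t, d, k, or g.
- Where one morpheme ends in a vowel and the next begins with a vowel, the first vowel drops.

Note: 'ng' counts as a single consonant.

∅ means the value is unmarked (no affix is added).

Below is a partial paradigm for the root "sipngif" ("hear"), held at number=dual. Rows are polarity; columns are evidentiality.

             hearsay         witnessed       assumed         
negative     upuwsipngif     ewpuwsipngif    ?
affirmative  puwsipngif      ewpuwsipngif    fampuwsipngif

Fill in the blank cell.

Attach number dual puw- → puwsipngif.
Attach evidentiality assumed fan- → fanpuwsipngif.
Attach polarity negative u- → ufanpuwsipngif.
Apply nasal assimilation: ufanpuwsipngif → ufampuwsipngif.
Vowel deletion: no change.

ufampuwsipngif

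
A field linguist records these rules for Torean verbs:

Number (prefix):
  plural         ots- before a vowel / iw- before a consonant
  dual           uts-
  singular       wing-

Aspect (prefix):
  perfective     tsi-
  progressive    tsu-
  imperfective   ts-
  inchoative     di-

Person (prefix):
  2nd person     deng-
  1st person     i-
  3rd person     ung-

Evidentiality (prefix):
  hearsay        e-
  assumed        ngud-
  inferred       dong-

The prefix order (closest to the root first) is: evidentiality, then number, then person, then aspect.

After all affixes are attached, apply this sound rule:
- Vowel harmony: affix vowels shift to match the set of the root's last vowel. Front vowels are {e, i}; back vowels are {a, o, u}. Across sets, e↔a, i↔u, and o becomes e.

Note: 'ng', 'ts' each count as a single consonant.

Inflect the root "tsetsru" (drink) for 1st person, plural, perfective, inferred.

tsuuuwdongtsetsru

Attach evidentiality inferred dong- → dongtsetsru.
Attach number plural iw- (before consonant 'd') → iwdongtsetsru.
Attach person 1st person i- → iiwdongtsetsru.
Attach aspect perfective tsi- → tsiiiwdongtsetsru.
Apply vowel harmony: tsiiiwdongtsetsru → tsuuuwdongtsetsru.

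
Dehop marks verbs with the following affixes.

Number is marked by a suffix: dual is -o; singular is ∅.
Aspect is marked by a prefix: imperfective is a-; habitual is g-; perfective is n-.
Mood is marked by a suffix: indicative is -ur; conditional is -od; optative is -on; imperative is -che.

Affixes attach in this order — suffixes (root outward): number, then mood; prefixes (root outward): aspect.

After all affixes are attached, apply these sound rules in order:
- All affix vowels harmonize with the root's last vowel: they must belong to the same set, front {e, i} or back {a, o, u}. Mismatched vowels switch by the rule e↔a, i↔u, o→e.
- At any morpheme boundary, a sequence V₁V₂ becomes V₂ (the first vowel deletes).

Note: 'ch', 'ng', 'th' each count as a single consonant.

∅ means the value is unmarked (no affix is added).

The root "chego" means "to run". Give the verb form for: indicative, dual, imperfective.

achegur

Attach aspect imperfective a- → achego.
Attach number dual -o → achegoo.
Attach mood indicative -ur → achegoour.
Vowel harmony: no change.
Apply vowel deletion: achegoour → achegur.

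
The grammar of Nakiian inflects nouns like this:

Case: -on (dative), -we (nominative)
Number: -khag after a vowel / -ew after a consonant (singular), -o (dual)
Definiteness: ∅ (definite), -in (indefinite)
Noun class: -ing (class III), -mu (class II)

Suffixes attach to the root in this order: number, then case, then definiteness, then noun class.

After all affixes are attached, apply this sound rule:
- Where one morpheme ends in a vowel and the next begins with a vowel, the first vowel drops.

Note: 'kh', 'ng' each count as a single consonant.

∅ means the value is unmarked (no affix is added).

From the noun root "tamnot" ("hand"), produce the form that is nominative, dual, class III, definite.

Attach number dual -o → tamnoto.
Attach case nominative -we → tamnotowe.
definiteness = definite: zero marking, form stays tamnotowe.
Attach noun class class III -ing → tamnotoweing.
Apply vowel deletion: tamnotoweing → tamnotowing.

tamnotowing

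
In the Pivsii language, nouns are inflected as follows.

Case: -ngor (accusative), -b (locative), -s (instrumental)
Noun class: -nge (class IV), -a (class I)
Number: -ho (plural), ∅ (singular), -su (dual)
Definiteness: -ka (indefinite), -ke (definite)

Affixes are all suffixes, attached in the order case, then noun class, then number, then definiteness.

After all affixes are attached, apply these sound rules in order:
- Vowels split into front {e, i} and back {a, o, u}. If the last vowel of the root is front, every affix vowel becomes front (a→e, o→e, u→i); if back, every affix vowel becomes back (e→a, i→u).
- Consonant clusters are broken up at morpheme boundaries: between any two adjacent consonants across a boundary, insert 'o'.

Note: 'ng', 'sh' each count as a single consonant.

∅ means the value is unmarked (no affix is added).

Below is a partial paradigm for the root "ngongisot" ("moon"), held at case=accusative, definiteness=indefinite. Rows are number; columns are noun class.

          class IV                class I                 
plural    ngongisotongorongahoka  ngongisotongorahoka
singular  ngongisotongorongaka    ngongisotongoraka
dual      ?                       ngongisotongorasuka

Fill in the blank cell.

Attach case accusative -ngor → ngongisotngor.
Attach noun class class IV -nge → ngongisotngornge.
Attach number dual -su → ngongisotngorngesu.
Attach definiteness indefinite -ka → ngongisotngorngesuka.
Apply vowel harmony: ngongisotngorngesuka → ngongisotngorngasuka.
Apply epenthesis: ngongisotngorngasuka → ngongisotongorongasuka.

ngongisotongorongasuka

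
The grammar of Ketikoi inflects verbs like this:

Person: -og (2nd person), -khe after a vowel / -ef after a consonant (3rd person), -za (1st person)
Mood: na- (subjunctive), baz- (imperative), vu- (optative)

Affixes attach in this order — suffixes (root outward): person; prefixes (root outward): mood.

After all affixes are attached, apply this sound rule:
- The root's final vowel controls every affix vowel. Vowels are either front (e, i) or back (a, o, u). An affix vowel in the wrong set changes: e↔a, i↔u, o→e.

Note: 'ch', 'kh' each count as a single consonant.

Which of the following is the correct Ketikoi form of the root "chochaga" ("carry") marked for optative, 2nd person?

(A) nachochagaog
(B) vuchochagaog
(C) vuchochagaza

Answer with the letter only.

B

Attach person 2nd person -og → chochagaog.
Attach mood optative vu- → vuchochagaog.
Vowel harmony: no change.
So the correct form is vuchochagaog, option (B).
(C) vuchochagaza is wrong: it uses 1st person instead of 2nd person for person.
(A) nachochagaog is wrong: it uses subjunctive instead of optative for mood.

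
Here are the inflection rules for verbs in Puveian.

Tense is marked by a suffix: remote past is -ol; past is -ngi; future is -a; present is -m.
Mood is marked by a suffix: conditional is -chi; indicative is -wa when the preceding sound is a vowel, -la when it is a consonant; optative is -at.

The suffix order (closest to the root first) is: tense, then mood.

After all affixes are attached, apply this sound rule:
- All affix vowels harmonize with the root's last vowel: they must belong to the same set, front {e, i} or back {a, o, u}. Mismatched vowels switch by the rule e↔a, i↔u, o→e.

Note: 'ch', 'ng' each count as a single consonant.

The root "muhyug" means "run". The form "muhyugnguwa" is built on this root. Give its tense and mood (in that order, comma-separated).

Segment: muhyug-ngi-wa.
tense: -ngi → past.
mood: -wa/la → indicative.

past, indicative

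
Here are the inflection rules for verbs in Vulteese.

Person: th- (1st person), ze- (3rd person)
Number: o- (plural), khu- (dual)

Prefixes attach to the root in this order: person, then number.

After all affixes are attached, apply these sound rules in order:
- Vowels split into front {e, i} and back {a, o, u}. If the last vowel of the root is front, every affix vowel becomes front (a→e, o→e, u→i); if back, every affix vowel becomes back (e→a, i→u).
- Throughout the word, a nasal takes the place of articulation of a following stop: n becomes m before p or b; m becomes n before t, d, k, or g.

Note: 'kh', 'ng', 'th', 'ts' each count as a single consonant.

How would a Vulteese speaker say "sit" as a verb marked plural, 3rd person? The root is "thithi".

Attach person 3rd person ze- → zethithi.
Attach number plural o- → ozethithi.
Apply vowel harmony: ozethithi → ezethithi.
Nasal assimilation: no change.

ezethithi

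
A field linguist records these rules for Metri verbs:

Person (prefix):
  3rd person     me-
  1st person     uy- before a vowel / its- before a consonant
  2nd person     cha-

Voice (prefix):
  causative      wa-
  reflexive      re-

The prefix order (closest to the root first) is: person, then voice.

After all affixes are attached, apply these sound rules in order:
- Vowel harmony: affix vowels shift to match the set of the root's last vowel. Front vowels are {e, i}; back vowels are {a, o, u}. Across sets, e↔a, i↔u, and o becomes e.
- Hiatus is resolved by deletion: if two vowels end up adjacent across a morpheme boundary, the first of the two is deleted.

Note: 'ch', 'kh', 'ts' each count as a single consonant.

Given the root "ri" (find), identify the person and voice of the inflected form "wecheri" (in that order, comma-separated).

Segment: wa-cha-ri.
person: cha- → 2nd person.
voice: wa- → causative.

2nd person, causative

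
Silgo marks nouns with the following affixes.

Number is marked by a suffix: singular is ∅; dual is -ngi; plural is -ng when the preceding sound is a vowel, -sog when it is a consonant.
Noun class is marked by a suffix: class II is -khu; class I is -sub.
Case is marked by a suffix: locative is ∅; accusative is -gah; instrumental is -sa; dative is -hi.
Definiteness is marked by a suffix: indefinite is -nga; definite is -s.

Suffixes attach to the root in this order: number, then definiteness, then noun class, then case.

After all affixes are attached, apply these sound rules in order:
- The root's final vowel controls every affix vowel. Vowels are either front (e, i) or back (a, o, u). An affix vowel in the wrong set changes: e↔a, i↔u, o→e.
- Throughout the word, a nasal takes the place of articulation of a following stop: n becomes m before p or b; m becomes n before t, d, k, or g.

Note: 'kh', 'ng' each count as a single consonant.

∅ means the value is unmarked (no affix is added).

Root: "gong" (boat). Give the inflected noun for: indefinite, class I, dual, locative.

Attach number dual -ngi → gongngi.
Attach definiteness indefinite -nga → gongnginga.
Attach noun class class I -sub → gongngingasub.
case = locative: zero marking, form stays gongngingasub.
Apply vowel harmony: gongngingasub → gongngungasub.
Nasal assimilation: no change.

gongngungasub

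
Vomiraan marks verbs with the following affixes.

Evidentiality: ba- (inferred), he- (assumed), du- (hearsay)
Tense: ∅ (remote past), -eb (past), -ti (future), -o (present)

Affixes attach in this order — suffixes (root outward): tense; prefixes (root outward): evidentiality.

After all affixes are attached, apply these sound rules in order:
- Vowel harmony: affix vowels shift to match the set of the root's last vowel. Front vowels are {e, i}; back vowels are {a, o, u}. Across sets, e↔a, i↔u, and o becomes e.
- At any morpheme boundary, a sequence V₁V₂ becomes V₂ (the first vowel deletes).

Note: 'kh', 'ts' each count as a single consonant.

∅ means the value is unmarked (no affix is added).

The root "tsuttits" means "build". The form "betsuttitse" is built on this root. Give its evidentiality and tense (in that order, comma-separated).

Segment: ba-tsuttits-o.
evidentiality: ba- → inferred.
tense: -o → present.

inferred, present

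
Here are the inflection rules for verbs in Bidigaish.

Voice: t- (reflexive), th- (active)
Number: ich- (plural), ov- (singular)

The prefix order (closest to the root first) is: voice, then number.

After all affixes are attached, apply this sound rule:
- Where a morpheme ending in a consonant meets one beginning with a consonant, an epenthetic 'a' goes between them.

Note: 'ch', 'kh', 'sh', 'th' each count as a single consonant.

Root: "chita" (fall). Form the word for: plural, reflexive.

Attach voice reflexive t- → tchita.
Attach number plural ich- → ichtchita.
Apply epenthesis: ichtchita → ichatachita.

ichatachita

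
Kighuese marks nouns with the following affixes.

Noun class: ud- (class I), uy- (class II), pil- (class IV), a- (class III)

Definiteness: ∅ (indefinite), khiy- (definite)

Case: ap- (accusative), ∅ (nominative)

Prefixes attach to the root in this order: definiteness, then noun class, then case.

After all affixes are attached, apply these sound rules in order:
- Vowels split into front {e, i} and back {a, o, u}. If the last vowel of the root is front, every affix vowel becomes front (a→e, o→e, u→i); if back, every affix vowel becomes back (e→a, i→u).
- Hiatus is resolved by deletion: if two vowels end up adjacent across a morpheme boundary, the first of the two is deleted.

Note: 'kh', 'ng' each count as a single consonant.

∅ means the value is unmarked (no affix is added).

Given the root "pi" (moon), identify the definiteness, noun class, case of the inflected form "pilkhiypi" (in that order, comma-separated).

Segment: pil-khiy-pi.
definiteness: khiy- → definite.
noun class: pil- → class IV.
case: ∅ → nominative.

definite, class IV, nominative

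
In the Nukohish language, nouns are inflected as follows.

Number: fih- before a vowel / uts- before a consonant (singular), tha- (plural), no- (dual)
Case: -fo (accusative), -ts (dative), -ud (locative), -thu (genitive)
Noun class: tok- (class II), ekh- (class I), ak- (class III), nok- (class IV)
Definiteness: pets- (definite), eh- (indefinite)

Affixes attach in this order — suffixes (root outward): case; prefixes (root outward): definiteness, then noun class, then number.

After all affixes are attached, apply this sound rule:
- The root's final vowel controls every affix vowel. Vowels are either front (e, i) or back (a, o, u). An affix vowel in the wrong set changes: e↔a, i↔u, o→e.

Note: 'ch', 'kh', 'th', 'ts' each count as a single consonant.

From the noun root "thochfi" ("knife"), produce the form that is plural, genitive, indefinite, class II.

Attach definiteness indefinite eh- → ehthochfi.
Attach case genitive -thu → ehthochfithu.
Attach noun class class II tok- → tokehthochfithu.
Attach number plural tha- → thatokehthochfithu.
Apply vowel harmony: thatokehthochfithu → thetekehthochfithi.

thetekehthochfithi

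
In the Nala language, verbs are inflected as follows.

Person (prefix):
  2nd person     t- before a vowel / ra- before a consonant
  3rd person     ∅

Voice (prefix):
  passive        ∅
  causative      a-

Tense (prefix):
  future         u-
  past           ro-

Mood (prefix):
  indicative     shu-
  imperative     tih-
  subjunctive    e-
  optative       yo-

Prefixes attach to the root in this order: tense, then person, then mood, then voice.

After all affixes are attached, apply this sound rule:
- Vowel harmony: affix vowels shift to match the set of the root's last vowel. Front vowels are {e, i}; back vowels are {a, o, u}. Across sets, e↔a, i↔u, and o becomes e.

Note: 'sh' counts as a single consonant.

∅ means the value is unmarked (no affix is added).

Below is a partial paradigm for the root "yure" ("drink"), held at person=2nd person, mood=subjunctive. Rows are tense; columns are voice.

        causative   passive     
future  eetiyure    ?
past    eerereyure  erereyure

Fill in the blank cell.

etiyure

Attach tense future u- → uyure.
Attach person 2nd person t- (before vowel 'u') → tuyure.
Attach mood subjunctive e- → etuyure.
voice = passive: zero marking, form stays etuyure.
Apply vowel harmony: etuyure → etiyure.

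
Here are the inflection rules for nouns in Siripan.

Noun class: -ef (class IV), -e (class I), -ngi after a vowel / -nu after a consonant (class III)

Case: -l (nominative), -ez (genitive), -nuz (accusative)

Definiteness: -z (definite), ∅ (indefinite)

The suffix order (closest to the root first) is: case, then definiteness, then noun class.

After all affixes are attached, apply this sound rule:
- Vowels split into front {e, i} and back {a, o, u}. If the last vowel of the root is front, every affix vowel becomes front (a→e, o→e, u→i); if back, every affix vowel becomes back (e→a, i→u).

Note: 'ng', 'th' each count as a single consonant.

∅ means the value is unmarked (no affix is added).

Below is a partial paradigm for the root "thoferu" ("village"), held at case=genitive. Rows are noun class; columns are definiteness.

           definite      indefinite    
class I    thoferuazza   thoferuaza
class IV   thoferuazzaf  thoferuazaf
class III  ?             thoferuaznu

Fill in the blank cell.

Attach case genitive -ez → thoferuez.
Attach definiteness definite -z → thoferuezz.
Attach noun class class III -nu (after consonant 'z') → thoferuezznu.
Apply vowel harmony: thoferuezznu → thoferuazznu.

thoferuazznu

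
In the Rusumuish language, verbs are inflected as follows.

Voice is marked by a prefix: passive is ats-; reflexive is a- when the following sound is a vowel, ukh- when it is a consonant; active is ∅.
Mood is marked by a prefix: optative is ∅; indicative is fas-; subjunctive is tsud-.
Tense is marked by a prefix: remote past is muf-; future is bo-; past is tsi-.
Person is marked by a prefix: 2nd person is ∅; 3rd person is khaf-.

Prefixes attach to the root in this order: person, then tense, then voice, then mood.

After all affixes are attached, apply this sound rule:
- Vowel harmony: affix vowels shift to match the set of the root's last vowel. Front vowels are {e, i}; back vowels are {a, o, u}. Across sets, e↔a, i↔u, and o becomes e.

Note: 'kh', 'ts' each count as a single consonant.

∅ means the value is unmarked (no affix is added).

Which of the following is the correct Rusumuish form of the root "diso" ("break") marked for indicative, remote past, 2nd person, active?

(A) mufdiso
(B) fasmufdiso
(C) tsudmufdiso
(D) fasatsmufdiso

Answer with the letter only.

B

person = 2nd person: zero marking, form stays diso.
Attach tense remote past muf- → mufdiso.
voice = active: zero marking, form stays mufdiso.
Attach mood indicative fas- → fasmufdiso.
Vowel harmony: no change.
So the correct form is fasmufdiso, option (B).
(A) mufdiso is wrong: it uses optative instead of indicative for mood.
(C) tsudmufdiso is wrong: it uses subjunctive instead of indicative for mood.
(D) fasatsmufdiso is wrong: it uses passive instead of active for voice.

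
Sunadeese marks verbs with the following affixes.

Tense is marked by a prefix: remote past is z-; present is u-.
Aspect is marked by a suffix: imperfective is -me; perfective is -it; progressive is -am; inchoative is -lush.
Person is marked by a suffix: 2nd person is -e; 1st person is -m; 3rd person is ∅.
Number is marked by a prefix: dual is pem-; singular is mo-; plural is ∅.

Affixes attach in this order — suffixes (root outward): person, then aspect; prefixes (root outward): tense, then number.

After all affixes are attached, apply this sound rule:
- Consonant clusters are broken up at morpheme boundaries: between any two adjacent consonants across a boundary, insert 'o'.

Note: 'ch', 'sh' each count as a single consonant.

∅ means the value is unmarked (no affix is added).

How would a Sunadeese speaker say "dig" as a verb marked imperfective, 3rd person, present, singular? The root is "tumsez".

moutumsezome

person = 3rd person: zero marking, form stays tumsez.
Attach aspect imperfective -me → tumsezme.
Attach tense present u- → utumsezme.
Attach number singular mo- → moutumsezme.
Apply epenthesis: moutumsezme → moutumsezome.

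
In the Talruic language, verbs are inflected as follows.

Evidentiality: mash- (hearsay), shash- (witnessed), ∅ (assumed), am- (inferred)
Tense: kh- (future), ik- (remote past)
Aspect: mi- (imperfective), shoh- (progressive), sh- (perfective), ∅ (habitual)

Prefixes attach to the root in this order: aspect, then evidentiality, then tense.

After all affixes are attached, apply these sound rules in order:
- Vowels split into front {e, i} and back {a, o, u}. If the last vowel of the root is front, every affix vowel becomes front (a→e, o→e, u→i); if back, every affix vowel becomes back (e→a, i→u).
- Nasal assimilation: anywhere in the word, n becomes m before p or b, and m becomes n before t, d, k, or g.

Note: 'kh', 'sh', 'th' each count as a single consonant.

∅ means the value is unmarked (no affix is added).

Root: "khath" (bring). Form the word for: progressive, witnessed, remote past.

Attach aspect progressive shoh- → shohkhath.
Attach evidentiality witnessed shash- → shashshohkhath.
Attach tense remote past ik- → ikshashshohkhath.
Apply vowel harmony: ikshashshohkhath → ukshashshohkhath.
Nasal assimilation: no change.

ukshashshohkhath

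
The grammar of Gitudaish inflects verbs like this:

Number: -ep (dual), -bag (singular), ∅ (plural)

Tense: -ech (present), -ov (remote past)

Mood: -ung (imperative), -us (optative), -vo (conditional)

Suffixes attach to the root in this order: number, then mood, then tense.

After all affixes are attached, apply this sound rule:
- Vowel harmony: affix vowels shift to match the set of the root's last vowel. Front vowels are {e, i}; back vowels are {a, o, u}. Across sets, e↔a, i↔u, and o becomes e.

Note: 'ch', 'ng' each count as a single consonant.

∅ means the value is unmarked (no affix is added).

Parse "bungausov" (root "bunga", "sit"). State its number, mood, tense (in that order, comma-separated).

Segment: bunga-us-ov.
number: ∅ → plural.
mood: -us → optative.
tense: -ov → remote past.

plural, optative, remote past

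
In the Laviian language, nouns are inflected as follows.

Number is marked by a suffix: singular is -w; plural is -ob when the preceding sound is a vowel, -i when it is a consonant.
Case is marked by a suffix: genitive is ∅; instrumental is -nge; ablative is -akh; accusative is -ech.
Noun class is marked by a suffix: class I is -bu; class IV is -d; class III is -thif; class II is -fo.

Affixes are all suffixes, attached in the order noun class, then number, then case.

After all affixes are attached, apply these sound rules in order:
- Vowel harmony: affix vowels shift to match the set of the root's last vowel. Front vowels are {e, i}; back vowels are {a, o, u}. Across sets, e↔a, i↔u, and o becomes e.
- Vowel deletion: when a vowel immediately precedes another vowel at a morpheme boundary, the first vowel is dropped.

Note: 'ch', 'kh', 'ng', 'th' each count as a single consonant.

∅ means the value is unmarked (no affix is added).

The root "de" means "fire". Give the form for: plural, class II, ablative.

Attach noun class class II -fo → defo.
Attach number plural -ob (after vowel 'o') → defoob.
Attach case ablative -akh → defoobakh.
Apply vowel harmony: defoobakh → defeebekh.
Apply vowel deletion: defeebekh → defebekh.

defebekh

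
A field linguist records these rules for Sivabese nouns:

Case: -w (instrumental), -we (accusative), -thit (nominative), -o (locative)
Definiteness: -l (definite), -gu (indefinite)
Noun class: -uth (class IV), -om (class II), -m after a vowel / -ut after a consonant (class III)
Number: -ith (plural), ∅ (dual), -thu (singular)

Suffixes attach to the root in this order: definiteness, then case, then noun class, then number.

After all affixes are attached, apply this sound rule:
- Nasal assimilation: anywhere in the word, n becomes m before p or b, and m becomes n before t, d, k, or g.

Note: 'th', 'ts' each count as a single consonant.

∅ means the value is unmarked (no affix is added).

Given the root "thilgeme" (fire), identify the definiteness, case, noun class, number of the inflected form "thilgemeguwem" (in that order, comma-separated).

Segment: thilgeme-gu-we-m.
definiteness: -gu → indefinite.
case: -we → accusative.
noun class: -m/ut → class III.
number: ∅ → dual.

indefinite, accusative, class III, dual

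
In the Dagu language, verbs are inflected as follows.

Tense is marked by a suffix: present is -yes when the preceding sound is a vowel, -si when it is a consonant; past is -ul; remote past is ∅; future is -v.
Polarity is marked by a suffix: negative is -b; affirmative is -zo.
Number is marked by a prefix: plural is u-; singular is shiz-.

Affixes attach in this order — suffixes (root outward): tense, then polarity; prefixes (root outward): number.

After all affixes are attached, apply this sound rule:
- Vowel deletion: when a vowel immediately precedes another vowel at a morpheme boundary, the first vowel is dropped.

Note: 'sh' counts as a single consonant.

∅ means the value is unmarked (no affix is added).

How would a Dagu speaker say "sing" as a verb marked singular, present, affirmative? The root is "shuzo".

shizshuzoyeszo

Attach tense present -yes (after vowel 'o') → shuzoyes.
Attach polarity affirmative -zo → shuzoyeszo.
Attach number singular shiz- → shizshuzoyeszo.
Vowel deletion: no change.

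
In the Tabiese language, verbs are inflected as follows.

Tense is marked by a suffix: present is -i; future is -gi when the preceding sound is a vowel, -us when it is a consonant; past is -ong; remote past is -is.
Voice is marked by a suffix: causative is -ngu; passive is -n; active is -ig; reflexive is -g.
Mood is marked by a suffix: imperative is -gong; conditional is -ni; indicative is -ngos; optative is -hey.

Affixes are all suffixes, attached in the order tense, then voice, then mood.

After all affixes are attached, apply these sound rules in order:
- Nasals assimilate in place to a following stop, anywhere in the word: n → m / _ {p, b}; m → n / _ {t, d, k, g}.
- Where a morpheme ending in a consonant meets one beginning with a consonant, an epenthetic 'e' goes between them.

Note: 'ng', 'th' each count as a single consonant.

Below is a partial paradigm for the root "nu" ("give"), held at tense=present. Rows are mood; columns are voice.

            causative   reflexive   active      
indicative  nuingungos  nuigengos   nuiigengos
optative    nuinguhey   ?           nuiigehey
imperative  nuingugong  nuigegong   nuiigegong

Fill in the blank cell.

Attach tense present -i → nui.
Attach voice reflexive -g → nuig.
Attach mood optative -hey → nuighey.
Nasal assimilation: no change.
Apply epenthesis: nuighey → nuigehey.

nuigehey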